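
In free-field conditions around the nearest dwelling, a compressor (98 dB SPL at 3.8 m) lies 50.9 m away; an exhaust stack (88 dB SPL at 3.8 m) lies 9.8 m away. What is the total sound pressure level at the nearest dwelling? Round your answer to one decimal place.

81.1 dB SPL

Apply inverse-square spreading to bring every level to the receiver, then sum 10^(L/10).
compressor: 98 − 20·log₁₀(50.9/3.8) = 98 − 22.54 = 75.46 dB SPL.
exhaust stack: 88 − 20·log₁₀(9.8/3.8) = 88 − 8.23 = 79.77 dB SPL.
Σ 10^(L/10) = 1.300e+08 → L_total = 10·log₁₀(1.300e+08) = 81.14 dB SPL.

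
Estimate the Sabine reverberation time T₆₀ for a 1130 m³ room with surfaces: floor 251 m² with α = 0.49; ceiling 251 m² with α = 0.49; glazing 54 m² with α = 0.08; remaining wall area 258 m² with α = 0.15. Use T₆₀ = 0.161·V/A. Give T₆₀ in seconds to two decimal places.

Summing Sᵢαᵢ: 251·0.49 + 251·0.49 + 54·0.08 + 258·0.15 = 289.00 m².
T₆₀ = 0.161·V/A = 0.161·1130/289.00 = 0.630 s.

0.63 s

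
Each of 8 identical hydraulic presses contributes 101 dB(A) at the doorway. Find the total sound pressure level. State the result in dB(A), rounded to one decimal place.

L_total = L₁ + 10·log₁₀ N for N identical incoherent sources.
L_total = 101 + 10·log₁₀(8) = 101 + 9.031 = 110.03 dB(A).

110.0 dB(A)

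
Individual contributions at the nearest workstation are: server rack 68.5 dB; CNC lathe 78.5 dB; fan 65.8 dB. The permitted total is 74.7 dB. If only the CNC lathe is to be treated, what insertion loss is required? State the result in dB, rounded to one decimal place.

5.8 dB

Fixed contribution from the other sources: Σ 10^(L/10) = 10^(68.5/10) + 10^(65.8/10) = 1.088e+07 (70.37 dB).
To meet 74.7 dB overall, the treated CNC lathe may contribute at most 10^(74.7/10) − 1.088e+07 = 1.863e+07, i.e. 72.70 dB.
So the CNC lathe must be reduced from 78.5 to 72.70 dB: IL = 5.80 dB.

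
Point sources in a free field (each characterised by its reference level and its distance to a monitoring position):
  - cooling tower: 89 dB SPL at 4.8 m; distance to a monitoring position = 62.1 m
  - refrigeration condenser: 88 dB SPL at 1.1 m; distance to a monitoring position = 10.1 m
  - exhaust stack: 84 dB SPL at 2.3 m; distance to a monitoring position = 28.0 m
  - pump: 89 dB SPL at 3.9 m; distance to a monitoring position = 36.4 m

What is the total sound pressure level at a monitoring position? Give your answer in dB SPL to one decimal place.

73.6 dB SPL

First find each source's level at the receiver (point-source: −20·log₁₀(r/r_ref)), then combine on an intensity basis.
cooling tower: 89 − 20·log₁₀(62.1/4.8) = 89 − 22.24 = 66.76 dB SPL.
refrigeration condenser: 88 − 20·log₁₀(10.1/1.1) = 88 − 19.26 = 68.74 dB SPL.
exhaust stack: 84 − 20·log₁₀(28.0/2.3) = 84 − 21.71 = 62.29 dB SPL.
pump: 89 − 20·log₁₀(36.4/3.9) = 89 − 19.40 = 69.60 dB SPL.
Σ 10^(L/10) = 2.304e+07 → L_total = 10·log₁₀(2.304e+07) = 73.63 dB SPL.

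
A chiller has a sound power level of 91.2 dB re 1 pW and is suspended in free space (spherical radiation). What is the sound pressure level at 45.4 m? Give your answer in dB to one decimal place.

L_p = L_w − 10·log₁₀(4π·r²) with r = 45.4 m.
4π·r² = 2.59e+04 m², 10·log₁₀ of that is 44.133 dB.
L_p = 91.2 − 44.133 = 47.07 dB.

47.1 dB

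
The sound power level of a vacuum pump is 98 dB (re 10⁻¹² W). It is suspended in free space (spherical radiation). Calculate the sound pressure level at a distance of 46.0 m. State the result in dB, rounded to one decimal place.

L_p = L_w − 10·log₁₀(4π·r²) with r = 46.0 m.
4π·r² = 2.659e+04 m², 10·log₁₀ of that is 44.247 dB.
L_p = 98 − 44.247 = 53.75 dB.

53.8 dB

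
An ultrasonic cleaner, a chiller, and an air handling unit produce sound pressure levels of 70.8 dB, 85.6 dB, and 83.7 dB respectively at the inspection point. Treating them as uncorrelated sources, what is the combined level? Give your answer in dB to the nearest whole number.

88 dB

For uncorrelated sources the intensities add, so convert each level to linear form, sum, and take 10·log₁₀ of the total.
Σ 10^(L/10) = 10^(70.8/10) + 10^(85.6/10) + 10^(83.7/10) = 6.095e+08.
L_total = 10·log₁₀(6.095e+08) = 87.85 dB.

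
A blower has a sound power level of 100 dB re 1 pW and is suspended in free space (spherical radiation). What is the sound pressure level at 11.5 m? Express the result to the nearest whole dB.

68 dB

The power spreads over a sphere of area 4π·r², so L_p = L_w − 10·log₁₀(4π·r²).
4π·r² = 1662 m², 10·log₁₀ of that is 32.206 dB.
L_p = 100 − 32.206 = 67.79 dB.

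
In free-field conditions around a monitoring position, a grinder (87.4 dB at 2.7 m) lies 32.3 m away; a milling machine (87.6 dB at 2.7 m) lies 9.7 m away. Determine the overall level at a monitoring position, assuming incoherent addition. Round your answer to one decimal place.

76.9 dB

Apply inverse-square spreading to bring every level to the receiver, then sum 10^(L/10).
grinder: 87.4 − 20·log₁₀(32.3/2.7) = 87.4 − 21.56 = 65.84 dB.
milling machine: 87.6 − 20·log₁₀(9.7/2.7) = 87.6 − 11.11 = 76.49 dB.
Σ 10^(L/10) = 4.842e+07 → L_total = 10·log₁₀(4.842e+07) = 76.85 dB.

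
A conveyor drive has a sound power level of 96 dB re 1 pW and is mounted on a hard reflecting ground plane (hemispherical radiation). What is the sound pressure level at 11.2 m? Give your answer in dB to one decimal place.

67.0 dB

L_p = L_w − 10·log₁₀(2π·r²) with r = 11.2 m.
2π·r² = 788.2 m², 10·log₁₀ of that is 28.966 dB.
L_p = 96 − 28.966 = 67.03 dB.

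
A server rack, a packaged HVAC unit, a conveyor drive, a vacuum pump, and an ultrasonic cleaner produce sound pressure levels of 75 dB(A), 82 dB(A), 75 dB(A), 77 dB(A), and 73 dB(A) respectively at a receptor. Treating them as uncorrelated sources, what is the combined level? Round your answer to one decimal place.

84.7 dB(A)

For uncorrelated sources the intensities add, so convert each level to linear form, sum, and take 10·log₁₀ of the total.
Σ 10^(L/10) = 10^(75/10) + 10^(82/10) + 10^(75/10) + 10^(77/10) + 10^(73/10) = 2.918e+08.
L_total = 10·log₁₀(2.918e+08) = 84.65 dB(A).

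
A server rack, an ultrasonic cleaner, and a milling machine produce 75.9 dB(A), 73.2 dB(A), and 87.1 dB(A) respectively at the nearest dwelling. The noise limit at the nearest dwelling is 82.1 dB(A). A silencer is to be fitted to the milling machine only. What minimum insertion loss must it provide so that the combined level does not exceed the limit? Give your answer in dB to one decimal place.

7.0 dB

Everything except the milling machine sums to 10^(75.9/10) + 10^(73.2/10) = 5.980e+07 in linear terms, 77.77 dB(A).
The limit corresponds to 10^(82.1/10) = 1.622e+08; subtracting the fixed part leaves 1.024e+08 for the milling machine, i.e. 80.10 dB(A).
So the milling machine must be reduced from 87.1 to 80.10 dB(A): IL = 7.00 dB.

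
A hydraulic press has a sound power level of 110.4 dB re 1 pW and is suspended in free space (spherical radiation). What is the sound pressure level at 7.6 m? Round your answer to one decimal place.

81.8 dB

The power spreads over a sphere of area 4π·r², so L_p = L_w − 10·log₁₀(4π·r²).
4π·r² = 725.8 m², 10·log₁₀ of that is 28.608 dB.
L_p = 110.4 − 28.608 = 81.79 dB.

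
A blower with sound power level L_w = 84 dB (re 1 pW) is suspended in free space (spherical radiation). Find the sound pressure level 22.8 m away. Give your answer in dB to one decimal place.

L_p = L_w − 10·log₁₀(4π·r²) with r = 22.8 m.
4π·r² = 6533 m², 10·log₁₀ of that is 38.151 dB.
L_p = 84 − 38.151 = 45.85 dB.

45.8 dB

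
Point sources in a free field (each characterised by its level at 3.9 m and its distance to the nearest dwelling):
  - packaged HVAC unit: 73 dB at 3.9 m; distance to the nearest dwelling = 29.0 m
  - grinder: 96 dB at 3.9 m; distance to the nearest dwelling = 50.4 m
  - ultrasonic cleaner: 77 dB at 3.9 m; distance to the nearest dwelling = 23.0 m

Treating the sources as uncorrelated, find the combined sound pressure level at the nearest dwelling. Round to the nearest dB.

Apply inverse-square spreading to bring every level to the receiver, then sum 10^(L/10).
packaged HVAC unit: 73 − 20·log₁₀(29.0/3.9) = 73 − 17.43 = 55.57 dB.
grinder: 96 − 20·log₁₀(50.4/3.9) = 96 − 22.23 = 73.77 dB.
ultrasonic cleaner: 77 − 20·log₁₀(23.0/3.9) = 77 − 15.41 = 61.59 dB.
Σ 10^(L/10) = 2.564e+07 → L_total = 10·log₁₀(2.564e+07) = 74.09 dB.

74 dB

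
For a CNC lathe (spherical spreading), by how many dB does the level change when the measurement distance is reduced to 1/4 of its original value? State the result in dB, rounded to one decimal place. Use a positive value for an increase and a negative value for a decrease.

+12.0 dB

A point source loses 6 dB per doubling of distance; generally ΔL = −20·log₁₀(r₂/r₁).
ΔL = −20·log₁₀(0.25) = +12.04 dB.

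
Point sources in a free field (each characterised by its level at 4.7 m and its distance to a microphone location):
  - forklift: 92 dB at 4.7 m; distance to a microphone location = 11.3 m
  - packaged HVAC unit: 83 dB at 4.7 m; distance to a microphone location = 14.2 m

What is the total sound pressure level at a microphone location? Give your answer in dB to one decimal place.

First find each source's level at the receiver (point-source: −20·log₁₀(r/r_ref)), then combine on an intensity basis.
forklift: 92 − 20·log₁₀(11.3/4.7) = 92 − 7.62 = 84.38 dB.
packaged HVAC unit: 83 − 20·log₁₀(14.2/4.7) = 83 − 9.60 = 73.40 dB.
Σ 10^(L/10) = 2.960e+08 → L_total = 10·log₁₀(2.960e+08) = 84.71 dB.

84.7 dB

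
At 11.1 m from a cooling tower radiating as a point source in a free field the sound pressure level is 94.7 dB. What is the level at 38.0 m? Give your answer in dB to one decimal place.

Spherical spreading from a point source gives a 20·log₁₀(r₂/r₁) drop.
L₂ = 94.7 − 20·log₁₀(38.0/11.1) = 94.7 − 10.689 = 84.01 dB.

84.0 dB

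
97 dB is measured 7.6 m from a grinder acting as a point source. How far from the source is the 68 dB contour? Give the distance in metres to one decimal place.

214.2 m

For a point source L₁ − L₂ = 20·log₁₀(r₂/r₁), so r₂ = r₁·10^((L₁−L₂)/20).
r₂ = 7.6·10^((97−68)/20) = 7.6·10^(29.0/20) = 214.20 m.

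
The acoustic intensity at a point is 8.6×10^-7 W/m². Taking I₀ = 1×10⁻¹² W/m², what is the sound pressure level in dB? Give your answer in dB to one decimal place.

L = 10·log₁₀(I/I₀) = 10·log₁₀(8.6×10^-7/10⁻¹²) = 10·log₁₀(8.6×10^5).
L = 10·(0.9345 + 5) = 59.34 dB.

59.3 dB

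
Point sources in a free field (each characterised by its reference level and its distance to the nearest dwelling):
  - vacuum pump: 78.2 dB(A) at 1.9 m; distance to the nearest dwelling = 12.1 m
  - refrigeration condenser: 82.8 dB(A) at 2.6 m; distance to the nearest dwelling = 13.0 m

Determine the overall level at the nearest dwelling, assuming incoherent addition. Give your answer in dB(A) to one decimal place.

Apply inverse-square spreading to bring every level to the receiver, then sum 10^(L/10).
vacuum pump: 78.2 − 20·log₁₀(12.1/1.9) = 78.2 − 16.08 = 62.12 dB(A).
refrigeration condenser: 82.8 − 20·log₁₀(13.0/2.6) = 82.8 − 13.98 = 68.82 dB(A).
Σ 10^(L/10) = 9.251e+06 → L_total = 10·log₁₀(9.251e+06) = 69.66 dB(A).

69.7 dB(A)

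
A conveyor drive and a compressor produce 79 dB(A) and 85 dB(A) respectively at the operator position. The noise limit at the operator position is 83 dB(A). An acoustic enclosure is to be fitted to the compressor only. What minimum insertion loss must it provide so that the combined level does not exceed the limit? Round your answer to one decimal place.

The untreated sources together contribute 10^(79/10) = 7.943e+07, i.e. 79.00 dB(A).
The limit corresponds to 10^(83/10) = 1.995e+08; subtracting the fixed part leaves 1.201e+08 for the compressor, i.e. 80.80 dB(A).
Required insertion loss = 85 − 80.80 = 4.20 dB.

4.2 dB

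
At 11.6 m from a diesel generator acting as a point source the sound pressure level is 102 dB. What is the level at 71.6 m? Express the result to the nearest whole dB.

86 dB

Spherical spreading from a point source gives a 20·log₁₀(r₂/r₁) drop.
L₂ = 102 − 20·log₁₀(71.6/11.6) = 102 − 15.809 = 86.19 dB.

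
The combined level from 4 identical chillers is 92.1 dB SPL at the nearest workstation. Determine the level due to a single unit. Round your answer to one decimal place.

For N identical incoherent sources L_total = L₁ + 10·log₁₀ N, so L₁ = 92.1 − 10·log₁₀(4) = 92.1 − 6.021.

86.1 dB SPL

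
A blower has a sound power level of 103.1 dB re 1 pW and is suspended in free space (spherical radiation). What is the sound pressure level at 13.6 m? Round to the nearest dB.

69 dB

The power spreads over a sphere of area 4π·r², so L_p = L_w − 10·log₁₀(4π·r²).
4π·r² = 2324 m², 10·log₁₀ of that is 33.663 dB.
L_p = 103.1 − 33.663 = 69.44 dB.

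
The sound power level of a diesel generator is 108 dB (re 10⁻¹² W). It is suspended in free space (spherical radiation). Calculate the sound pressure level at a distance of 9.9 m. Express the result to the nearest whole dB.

77 dB

The power spreads over a sphere of area 4π·r², so L_p = L_w − 10·log₁₀(4π·r²).
4π·r² = 1232 m², 10·log₁₀ of that is 30.905 dB.
L_p = 108 − 30.905 = 77.10 dB.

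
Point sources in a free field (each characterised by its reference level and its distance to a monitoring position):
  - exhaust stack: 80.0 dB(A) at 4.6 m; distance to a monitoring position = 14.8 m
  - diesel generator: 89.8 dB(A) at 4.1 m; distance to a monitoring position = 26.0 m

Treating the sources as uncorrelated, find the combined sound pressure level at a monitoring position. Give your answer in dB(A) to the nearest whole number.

First find each source's level at the receiver (point-source: −20·log₁₀(r/r_ref)), then combine on an intensity basis.
exhaust stack: 80.0 − 20·log₁₀(14.8/4.6) = 80.0 − 10.15 = 69.85 dB(A).
diesel generator: 89.8 − 20·log₁₀(26.0/4.1) = 89.8 − 16.04 = 73.76 dB(A).
Σ 10^(L/10) = 3.341e+07 → L_total = 10·log₁₀(3.341e+07) = 75.24 dB(A).

75 dB(A)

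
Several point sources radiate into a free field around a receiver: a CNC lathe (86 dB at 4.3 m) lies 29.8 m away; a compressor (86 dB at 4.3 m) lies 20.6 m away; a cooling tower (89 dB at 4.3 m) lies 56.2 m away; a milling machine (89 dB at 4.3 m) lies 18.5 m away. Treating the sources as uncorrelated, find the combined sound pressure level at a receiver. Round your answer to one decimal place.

78.6 dB

Propagate each source to the receiver with L = L_ref − 20·log₁₀(r/r_ref), then add intensities.
CNC lathe: 86 − 20·log₁₀(29.8/4.3) = 86 − 16.81 = 69.19 dB.
compressor: 86 − 20·log₁₀(20.6/4.3) = 86 − 13.61 = 72.39 dB.
cooling tower: 89 − 20·log₁₀(56.2/4.3) = 89 − 22.33 = 66.67 dB.
milling machine: 89 − 20·log₁₀(18.5/4.3) = 89 − 12.67 = 76.33 dB.
Σ 10^(L/10) = 7.320e+07 → L_total = 10·log₁₀(7.320e+07) = 78.65 dB.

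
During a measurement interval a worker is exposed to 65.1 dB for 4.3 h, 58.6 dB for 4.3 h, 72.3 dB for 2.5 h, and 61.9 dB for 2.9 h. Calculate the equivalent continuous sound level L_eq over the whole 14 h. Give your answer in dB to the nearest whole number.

67 dB

Weight each interval's intensity by its duration and average over T = 14 h:
Σ tᵢ·10^(Lᵢ/10) = 4.3·10^(65.1/10) + 4.3·10^(58.6/10) + 2.5·10^(72.3/10) + 2.9·10^(61.9/10) = 6.398e+07.
L_eq = 10·log₁₀(6.398e+07/14) = 66.60 dB.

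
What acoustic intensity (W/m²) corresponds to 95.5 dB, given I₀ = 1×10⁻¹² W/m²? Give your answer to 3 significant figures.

0.00355 W/m²

L = 10·log₁₀(I/I₀) ⇒ I = I₀·10^(L/10) = 10⁻¹² × 10^9.55.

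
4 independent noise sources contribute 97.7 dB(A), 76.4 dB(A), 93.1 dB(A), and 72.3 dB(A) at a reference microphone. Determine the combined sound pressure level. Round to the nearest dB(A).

Incoherent sources combine by intensity addition: L_total = 10·log₁₀(Σ 10^(L_i/10)).
Σ 10^(L/10) = 10^(97.7/10) + 10^(76.4/10) + 10^(93.1/10) + 10^(72.3/10) = 7.991e+09.
L_total = 10·log₁₀(7.991e+09) = 99.03 dB(A).

99 dB(A)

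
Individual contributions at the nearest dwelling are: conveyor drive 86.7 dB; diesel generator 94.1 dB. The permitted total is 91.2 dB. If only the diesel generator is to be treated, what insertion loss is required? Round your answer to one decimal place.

4.8 dB

Fixed contribution from the other source: Σ 10^(L/10) = 10^(86.7/10) = 4.677e+08 (86.70 dB).
The limit corresponds to 10^(91.2/10) = 1.318e+09; subtracting the fixed part leaves 8.505e+08 for the diesel generator, i.e. 89.30 dB.
So the diesel generator must be reduced from 94.1 to 89.30 dB: IL = 4.80 dB.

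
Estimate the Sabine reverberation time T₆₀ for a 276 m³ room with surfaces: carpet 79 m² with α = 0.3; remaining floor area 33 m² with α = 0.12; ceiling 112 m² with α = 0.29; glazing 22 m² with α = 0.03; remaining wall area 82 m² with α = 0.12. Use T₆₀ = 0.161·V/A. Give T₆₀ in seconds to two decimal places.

0.63 s

Summing Sᵢαᵢ: 79·0.3 + 33·0.12 + 112·0.29 + 22·0.03 + 82·0.12 = 70.64 m².
T₆₀ = 0.161 × 276 / 70.64 = 0.629 s.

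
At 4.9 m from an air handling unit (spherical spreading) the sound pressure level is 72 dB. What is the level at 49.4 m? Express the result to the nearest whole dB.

Spherical spreading from a point source gives a 20·log₁₀(r₂/r₁) drop.
L₂ = 72 − 20·log₁₀(49.4/4.9) = 72 − 20.071 = 51.93 dB.

52 dB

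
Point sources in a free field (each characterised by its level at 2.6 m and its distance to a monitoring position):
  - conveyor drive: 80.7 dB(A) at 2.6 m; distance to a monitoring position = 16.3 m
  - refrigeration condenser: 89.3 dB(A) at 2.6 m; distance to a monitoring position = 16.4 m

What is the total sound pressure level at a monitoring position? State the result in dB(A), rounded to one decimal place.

73.9 dB(A)

First find each source's level at the receiver (point-source: −20·log₁₀(r/r_ref)), then combine on an intensity basis.
conveyor drive: 80.7 − 20·log₁₀(16.3/2.6) = 80.7 − 15.94 = 64.76 dB(A).
refrigeration condenser: 89.3 − 20·log₁₀(16.4/2.6) = 89.3 − 16.00 = 73.30 dB(A).
Σ 10^(L/10) = 2.438e+07 → L_total = 10·log₁₀(2.438e+07) = 73.87 dB(A).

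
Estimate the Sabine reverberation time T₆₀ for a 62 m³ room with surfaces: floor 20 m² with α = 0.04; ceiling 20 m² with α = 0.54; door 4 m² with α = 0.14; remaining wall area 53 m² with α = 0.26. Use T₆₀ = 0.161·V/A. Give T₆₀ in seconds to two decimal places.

Summing Sᵢαᵢ: 20·0.04 + 20·0.54 + 4·0.14 + 53·0.26 = 25.94 m².
T₆₀ = 0.161·V/A = 0.161·62/25.94 = 0.385 s.

0.38 s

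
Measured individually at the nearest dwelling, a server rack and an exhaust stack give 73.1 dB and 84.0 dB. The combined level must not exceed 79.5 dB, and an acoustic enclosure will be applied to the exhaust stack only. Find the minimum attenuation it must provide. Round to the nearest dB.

6 dB

Everything except the exhaust stack sums to 10^(73.1/10) = 2.042e+07 in linear terms, 73.10 dB.
To meet 79.5 dB overall, the treated exhaust stack may contribute at most 10^(79.5/10) − 2.042e+07 = 6.871e+07, i.e. 78.37 dB.
Required insertion loss = 84.0 − 78.37 = 5.63 dB.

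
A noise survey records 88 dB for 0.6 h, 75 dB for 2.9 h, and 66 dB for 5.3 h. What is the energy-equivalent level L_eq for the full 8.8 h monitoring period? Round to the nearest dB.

77 dB

The energy average is taken in the linear domain: L_eq = 10·log₁₀[(Σ tᵢ·10^(Lᵢ/10))/T], T = 8.8 h.
Σ tᵢ·10^(Lᵢ/10) = 0.6·10^(88/10) + 2.9·10^(75/10) + 5.3·10^(66/10) = 4.914e+08.
L_eq = 10·log₁₀(4.914e+08/8.8) = 77.47 dB.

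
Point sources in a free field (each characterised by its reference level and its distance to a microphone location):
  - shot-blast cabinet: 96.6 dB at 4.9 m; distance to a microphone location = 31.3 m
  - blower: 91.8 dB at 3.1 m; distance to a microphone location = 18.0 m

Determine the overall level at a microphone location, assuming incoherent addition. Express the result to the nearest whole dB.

Apply inverse-square spreading to bring every level to the receiver, then sum 10^(L/10).
shot-blast cabinet: 96.6 − 20·log₁₀(31.3/4.9) = 96.6 − 16.11 = 80.49 dB.
blower: 91.8 − 20·log₁₀(18.0/3.1) = 91.8 − 15.28 = 76.52 dB.
Σ 10^(L/10) = 1.569e+08 → L_total = 10·log₁₀(1.569e+08) = 81.96 dB.

82 dB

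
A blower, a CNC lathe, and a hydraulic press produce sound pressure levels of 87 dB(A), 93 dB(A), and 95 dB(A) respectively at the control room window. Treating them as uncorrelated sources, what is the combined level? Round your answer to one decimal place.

Incoherent sources combine by intensity addition: L_total = 10·log₁₀(Σ 10^(L_i/10)).
Σ 10^(L/10) = 10^(87/10) + 10^(93/10) + 10^(95/10) = 5.659e+09.
L_total = 10·log₁₀(5.659e+09) = 97.53 dB(A).

97.5 dB(A)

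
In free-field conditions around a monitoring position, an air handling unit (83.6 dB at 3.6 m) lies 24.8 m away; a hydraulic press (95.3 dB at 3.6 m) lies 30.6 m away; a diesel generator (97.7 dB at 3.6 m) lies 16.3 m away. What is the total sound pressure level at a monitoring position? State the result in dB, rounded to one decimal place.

85.3 dB

Apply inverse-square spreading to bring every level to the receiver, then sum 10^(L/10).
air handling unit: 83.6 − 20·log₁₀(24.8/3.6) = 83.6 − 16.76 = 66.84 dB.
hydraulic press: 95.3 − 20·log₁₀(30.6/3.6) = 95.3 − 18.59 = 76.71 dB.
diesel generator: 97.7 − 20·log₁₀(16.3/3.6) = 97.7 − 13.12 = 84.58 dB.
Σ 10^(L/10) = 3.390e+08 → L_total = 10·log₁₀(3.390e+08) = 85.30 dB.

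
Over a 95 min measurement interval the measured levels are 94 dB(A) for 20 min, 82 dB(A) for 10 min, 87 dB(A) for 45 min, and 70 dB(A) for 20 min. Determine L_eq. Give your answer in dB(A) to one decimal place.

88.9 dB(A)

Weight each interval's intensity by its duration and average over T = 95 min:
Σ tᵢ·10^(Lᵢ/10) = 20·10^(94/10) + 10·10^(82/10) + 45·10^(87/10) + 20·10^(70/10) = 7.458e+10.
L_eq = 10·log₁₀(7.458e+10/95) = 88.95 dB(A).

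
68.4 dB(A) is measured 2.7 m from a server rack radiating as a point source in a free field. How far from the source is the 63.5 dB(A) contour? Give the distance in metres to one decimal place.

4.7 m

The 4.9 dB drop corresponds to a distance ratio of 10^(4.9/20) for a point source.
r₂ = 2.7·10^((68.4−63.5)/20) = 2.7·10^(4.9/20) = 4.75 m.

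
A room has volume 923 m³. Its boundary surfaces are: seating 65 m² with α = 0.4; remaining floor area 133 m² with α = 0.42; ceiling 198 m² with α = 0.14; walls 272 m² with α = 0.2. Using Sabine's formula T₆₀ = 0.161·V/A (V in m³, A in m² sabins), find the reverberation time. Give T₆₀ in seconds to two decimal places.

A = Σ Sᵢαᵢ = 65·0.4 + 133·0.42 + 198·0.14 + 272·0.2 = 163.98 m².
T₆₀ = 0.161 × 923 / 163.98 = 0.906 s.

0.91 s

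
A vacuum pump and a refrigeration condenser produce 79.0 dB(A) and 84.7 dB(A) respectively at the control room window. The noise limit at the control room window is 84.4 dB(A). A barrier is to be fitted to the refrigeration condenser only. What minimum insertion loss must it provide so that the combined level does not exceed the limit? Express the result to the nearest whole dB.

2 dB

Fixed contribution from the other source: Σ 10^(L/10) = 10^(79.0/10) = 7.943e+07 (79.00 dB(A)).
The limit corresponds to 10^(84.4/10) = 2.754e+08; subtracting the fixed part leaves 1.960e+08 for the refrigeration condenser, i.e. 82.92 dB(A).
Required insertion loss = 84.7 − 82.92 = 1.78 dB.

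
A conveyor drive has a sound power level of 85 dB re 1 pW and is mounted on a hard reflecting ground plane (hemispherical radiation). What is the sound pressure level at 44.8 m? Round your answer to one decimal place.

The power spreads over a hemisphere of area 2π·r², so L_p = L_w − 10·log₁₀(2π·r²).
2π·r² = 1.261e+04 m², 10·log₁₀ of that is 41.007 dB.
L_p = 85 − 41.007 = 43.99 dB.

44.0 dB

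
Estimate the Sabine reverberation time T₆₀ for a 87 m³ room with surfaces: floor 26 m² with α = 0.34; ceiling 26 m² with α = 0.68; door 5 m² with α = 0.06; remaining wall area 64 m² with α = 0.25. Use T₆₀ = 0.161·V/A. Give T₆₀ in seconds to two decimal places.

A = Σ Sᵢαᵢ = 26·0.34 + 26·0.68 + 5·0.06 + 64·0.25 = 42.82 m².
T₆₀ = 0.161 × 87 / 42.82 = 0.327 s.

0.33 s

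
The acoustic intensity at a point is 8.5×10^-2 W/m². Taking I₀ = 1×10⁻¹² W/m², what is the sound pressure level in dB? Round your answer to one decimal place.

109.3 dB

L = 10·log₁₀(I/I₀) = 10·log₁₀(8.5×10^-2/10⁻¹²) = 10·log₁₀(8.5×10^10).
L = 10·(0.9294 + 10) = 109.29 dB.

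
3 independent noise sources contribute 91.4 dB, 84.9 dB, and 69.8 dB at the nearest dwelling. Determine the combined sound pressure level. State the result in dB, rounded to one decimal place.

For uncorrelated sources the intensities add, so convert each level to linear form, sum, and take 10·log₁₀ of the total.
Σ 10^(L/10) = 10^(91.4/10) + 10^(84.9/10) + 10^(69.8/10) = 1.699e+09.
L_total = 10·log₁₀(1.699e+09) = 92.30 dB.

92.3 dB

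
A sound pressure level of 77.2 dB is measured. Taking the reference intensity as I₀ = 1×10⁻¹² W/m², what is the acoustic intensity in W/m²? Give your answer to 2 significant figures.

I/I₀ = 10^(77.2/10) = 5.248e+07, so I = 5.248e+07 × 10⁻¹² W/m².

5.2e-05 W/m²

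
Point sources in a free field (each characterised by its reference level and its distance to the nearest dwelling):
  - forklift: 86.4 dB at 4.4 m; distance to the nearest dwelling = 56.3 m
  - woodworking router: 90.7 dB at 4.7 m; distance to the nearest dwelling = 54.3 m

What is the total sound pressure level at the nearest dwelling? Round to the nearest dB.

71 dB

Apply inverse-square spreading to bring every level to the receiver, then sum 10^(L/10).
forklift: 86.4 − 20·log₁₀(56.3/4.4) = 86.4 − 22.14 = 64.26 dB.
woodworking router: 90.7 − 20·log₁₀(54.3/4.7) = 90.7 − 21.25 = 69.45 dB.
Σ 10^(L/10) = 1.147e+07 → L_total = 10·log₁₀(1.147e+07) = 70.60 dB.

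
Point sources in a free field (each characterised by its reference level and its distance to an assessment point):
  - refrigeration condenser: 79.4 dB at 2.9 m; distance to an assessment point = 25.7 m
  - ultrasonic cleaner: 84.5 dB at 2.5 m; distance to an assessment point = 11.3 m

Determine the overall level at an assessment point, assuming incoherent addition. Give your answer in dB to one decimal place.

First find each source's level at the receiver (point-source: −20·log₁₀(r/r_ref)), then combine on an intensity basis.
refrigeration condenser: 79.4 − 20·log₁₀(25.7/2.9) = 79.4 − 18.95 = 60.45 dB.
ultrasonic cleaner: 84.5 − 20·log₁₀(11.3/2.5) = 84.5 − 13.10 = 71.40 dB.
Σ 10^(L/10) = 1.490e+07 → L_total = 10·log₁₀(1.490e+07) = 71.73 dB.

71.7 dB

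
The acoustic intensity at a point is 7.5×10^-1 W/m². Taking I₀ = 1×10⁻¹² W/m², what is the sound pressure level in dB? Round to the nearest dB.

119 dB

I/I₀ = 7.5×10^-1/10⁻¹² = 7.5×10^11, and L = 10·log₁₀(I/I₀).
L = 10·(0.8751 + 11) = 118.75 dB.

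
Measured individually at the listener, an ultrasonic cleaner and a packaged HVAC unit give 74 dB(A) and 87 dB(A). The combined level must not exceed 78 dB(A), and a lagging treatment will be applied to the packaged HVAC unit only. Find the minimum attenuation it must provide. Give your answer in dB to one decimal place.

Everything except the packaged HVAC unit sums to 10^(74/10) = 2.512e+07 in linear terms, 74.00 dB(A).
The limit corresponds to 10^(78/10) = 6.310e+07; subtracting the fixed part leaves 3.798e+07 for the packaged HVAC unit, i.e. 75.80 dB(A).
Required insertion loss = 87 − 75.80 = 11.20 dB.

11.2 dB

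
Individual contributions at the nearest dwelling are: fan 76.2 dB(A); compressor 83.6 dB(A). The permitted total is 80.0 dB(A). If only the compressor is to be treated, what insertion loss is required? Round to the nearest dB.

6 dB

Fixed contribution from the other source: Σ 10^(L/10) = 10^(76.2/10) = 4.169e+07 (76.20 dB(A)).
To meet 80.0 dB(A) overall, the treated compressor may contribute at most 10^(80.0/10) − 4.169e+07 = 5.831e+07, i.e. 77.66 dB(A).
Required insertion loss = 83.6 − 77.66 = 5.94 dB.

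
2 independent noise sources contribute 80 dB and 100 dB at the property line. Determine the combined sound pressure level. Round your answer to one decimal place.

For uncorrelated sources the intensities add, so convert each level to linear form, sum, and take 10·log₁₀ of the total.
Σ 10^(L/10) = 10^(80/10) + 10^(100/10) = 1.010e+10.
L_total = 10·log₁₀(1.010e+10) = 100.04 dB.

100.0 dB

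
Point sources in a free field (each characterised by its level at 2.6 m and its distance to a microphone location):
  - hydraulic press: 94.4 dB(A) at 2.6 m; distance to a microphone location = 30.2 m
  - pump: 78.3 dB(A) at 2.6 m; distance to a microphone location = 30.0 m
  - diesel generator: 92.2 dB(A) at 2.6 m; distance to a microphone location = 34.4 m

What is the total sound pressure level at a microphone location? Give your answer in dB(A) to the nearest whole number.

Propagate each source to the receiver with L = L_ref − 20·log₁₀(r/r_ref), then add intensities.
hydraulic press: 94.4 − 20·log₁₀(30.2/2.6) = 94.4 − 21.30 = 73.10 dB(A).
pump: 78.3 − 20·log₁₀(30.0/2.6) = 78.3 − 21.24 = 57.06 dB(A).
diesel generator: 92.2 − 20·log₁₀(34.4/2.6) = 92.2 − 22.43 = 69.77 dB(A).
Σ 10^(L/10) = 3.040e+07 → L_total = 10·log₁₀(3.040e+07) = 74.83 dB(A).

75 dB(A)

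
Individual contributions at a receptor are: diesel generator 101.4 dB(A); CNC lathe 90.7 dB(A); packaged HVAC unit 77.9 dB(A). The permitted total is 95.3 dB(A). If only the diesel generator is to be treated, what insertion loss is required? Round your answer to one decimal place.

Everything except the diesel generator sums to 10^(90.7/10) + 10^(77.9/10) = 1.237e+09 in linear terms, 90.92 dB(A).
The limit corresponds to 10^(95.3/10) = 3.388e+09; subtracting the fixed part leaves 2.152e+09 for the diesel generator, i.e. 93.33 dB(A).
So the diesel generator must be reduced from 101.4 to 93.33 dB(A): IL = 8.07 dB.

8.1 dB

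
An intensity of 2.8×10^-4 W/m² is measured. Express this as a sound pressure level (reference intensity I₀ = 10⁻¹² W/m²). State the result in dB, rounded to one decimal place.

84.5 dB

I/I₀ = 2.8×10^-4/10⁻¹² = 2.8×10^8, and L = 10·log₁₀(I/I₀).
L = 10·(0.4472 + 8) = 84.47 dB.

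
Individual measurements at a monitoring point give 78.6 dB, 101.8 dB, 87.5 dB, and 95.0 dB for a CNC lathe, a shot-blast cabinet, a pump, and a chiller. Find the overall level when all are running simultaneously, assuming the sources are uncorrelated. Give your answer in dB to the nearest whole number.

For uncorrelated sources the intensities add, so convert each level to linear form, sum, and take 10·log₁₀ of the total.
Σ 10^(L/10) = 10^(78.6/10) + 10^(101.8/10) + 10^(87.5/10) + 10^(95.0/10) = 1.893e+10.
L_total = 10·log₁₀(1.893e+10) = 102.77 dB.

103 dB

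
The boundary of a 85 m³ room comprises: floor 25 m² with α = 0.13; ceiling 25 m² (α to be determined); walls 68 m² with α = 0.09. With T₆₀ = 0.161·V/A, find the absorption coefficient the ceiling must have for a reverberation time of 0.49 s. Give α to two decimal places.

From T₆₀ = 0.161·V/A, the target T₆₀ = 0.49 s needs A = 0.161·85/0.49 = 27.93 m².
Absorption from the other surfaces = 25·0.13 + 68·0.09 = 9.37 m², so the ceiling must supply 18.56 m² over 25 m².
α = 18.56/25 = 0.742.

0.74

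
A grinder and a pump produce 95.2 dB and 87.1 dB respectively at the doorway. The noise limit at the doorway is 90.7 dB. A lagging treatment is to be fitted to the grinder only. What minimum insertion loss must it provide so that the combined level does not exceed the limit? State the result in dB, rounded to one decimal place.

7.0 dB

Fixed contribution from the other source: Σ 10^(L/10) = 10^(87.1/10) = 5.129e+08 (87.10 dB).
To meet 90.7 dB overall, the treated grinder may contribute at most 10^(90.7/10) − 5.129e+08 = 6.620e+08, i.e. 88.21 dB.
So the grinder must be reduced from 95.2 to 88.21 dB: IL = 6.99 dB.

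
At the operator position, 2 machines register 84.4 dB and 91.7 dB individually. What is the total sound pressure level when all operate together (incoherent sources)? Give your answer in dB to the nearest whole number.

Incoherent sources combine by intensity addition: L_total = 10·log₁₀(Σ 10^(L_i/10)).
Σ 10^(L/10) = 10^(84.4/10) + 10^(91.7/10) = 1.755e+09.
L_total = 10·log₁₀(1.755e+09) = 92.44 dB.

92 dB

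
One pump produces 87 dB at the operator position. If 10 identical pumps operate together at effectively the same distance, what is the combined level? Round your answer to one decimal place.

N identical incoherent sources raise the level by 10·log₁₀ N.
L_total = 87 + 10·log₁₀(10) = 87 + 10.000 = 97.00 dB.

97.0 dB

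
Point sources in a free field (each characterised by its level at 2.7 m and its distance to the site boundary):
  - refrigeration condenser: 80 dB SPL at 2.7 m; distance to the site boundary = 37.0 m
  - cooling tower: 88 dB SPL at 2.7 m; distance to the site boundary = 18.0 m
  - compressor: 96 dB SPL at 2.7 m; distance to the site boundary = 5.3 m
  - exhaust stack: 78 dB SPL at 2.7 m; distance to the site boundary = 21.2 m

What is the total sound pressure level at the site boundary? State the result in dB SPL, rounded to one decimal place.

90.2 dB SPL

Apply inverse-square spreading to bring every level to the receiver, then sum 10^(L/10).
refrigeration condenser: 80 − 20·log₁₀(37.0/2.7) = 80 − 22.74 = 57.26 dB SPL.
cooling tower: 88 − 20·log₁₀(18.0/2.7) = 88 − 16.48 = 71.52 dB SPL.
compressor: 96 − 20·log₁₀(5.3/2.7) = 96 − 5.86 = 90.14 dB SPL.
exhaust stack: 78 − 20·log₁₀(21.2/2.7) = 78 − 17.90 = 60.10 dB SPL.
Σ 10^(L/10) = 1.049e+09 → L_total = 10·log₁₀(1.049e+09) = 90.21 dB SPL.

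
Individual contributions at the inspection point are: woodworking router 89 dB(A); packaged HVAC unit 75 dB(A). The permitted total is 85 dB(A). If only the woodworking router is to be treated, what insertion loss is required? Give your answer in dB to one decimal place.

4.5 dB

Fixed contribution from the other source: Σ 10^(L/10) = 10^(75/10) = 3.162e+07 (75.00 dB(A)).
To meet 85 dB(A) overall, the treated woodworking router may contribute at most 10^(85/10) − 3.162e+07 = 2.846e+08, i.e. 84.54 dB(A).
So the woodworking router must be reduced from 89 to 84.54 dB(A): IL = 4.46 dB.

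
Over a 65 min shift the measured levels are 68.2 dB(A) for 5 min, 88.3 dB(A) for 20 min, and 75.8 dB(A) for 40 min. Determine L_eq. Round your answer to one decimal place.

L_eq = 10·log₁₀[(1/T)·Σ tᵢ·10^(Lᵢ/10)] with T = 65 min.
Σ tᵢ·10^(Lᵢ/10) = 5·10^(68.2/10) + 20·10^(88.3/10) + 40·10^(75.8/10) = 1.508e+10.
L_eq = 10·log₁₀(1.508e+10/65) = 83.65 dB(A).

83.7 dB(A)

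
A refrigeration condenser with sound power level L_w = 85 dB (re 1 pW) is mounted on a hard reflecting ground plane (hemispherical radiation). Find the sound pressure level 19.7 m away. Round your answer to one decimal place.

51.1 dB

L_p = L_w − 10·log₁₀(2π·r²) with r = 19.7 m.
2π·r² = 2438 m², 10·log₁₀ of that is 33.871 dB.
L_p = 85 − 33.871 = 51.13 dB.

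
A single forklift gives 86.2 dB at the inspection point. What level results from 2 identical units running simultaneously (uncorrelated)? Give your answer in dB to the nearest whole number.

89 dB

L_total = L₁ + 10·log₁₀ N for N identical incoherent sources.
L_total = 86.2 + 10·log₁₀(2) = 86.2 + 3.010 = 89.21 dB.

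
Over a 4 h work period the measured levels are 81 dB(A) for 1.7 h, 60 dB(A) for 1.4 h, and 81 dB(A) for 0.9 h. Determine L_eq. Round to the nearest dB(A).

79 dB(A)

Weight each interval's intensity by its duration and average over T = 4 h:
Σ tᵢ·10^(Lᵢ/10) = 1.7·10^(81/10) + 1.4·10^(60/10) + 0.9·10^(81/10) = 3.287e+08.
L_eq = 10·log₁₀(3.287e+08/4) = 79.15 dB(A).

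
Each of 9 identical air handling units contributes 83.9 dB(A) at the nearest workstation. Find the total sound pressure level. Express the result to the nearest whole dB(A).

L_total = L₁ + 10·log₁₀ N for N identical incoherent sources.
L_total = 83.9 + 10·log₁₀(9) = 83.9 + 9.542 = 93.44 dB(A).

93 dB(A)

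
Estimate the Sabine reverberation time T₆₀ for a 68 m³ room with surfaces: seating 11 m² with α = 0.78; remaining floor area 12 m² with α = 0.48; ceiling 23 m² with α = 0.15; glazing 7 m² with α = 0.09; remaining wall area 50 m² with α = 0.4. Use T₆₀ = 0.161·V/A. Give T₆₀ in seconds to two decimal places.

0.28 s

A = Σ Sᵢαᵢ = 11·0.78 + 12·0.48 + 23·0.15 + 7·0.09 + 50·0.4 = 38.42 m².
T₆₀ = 0.161·V/A = 0.161·68/38.42 = 0.285 s.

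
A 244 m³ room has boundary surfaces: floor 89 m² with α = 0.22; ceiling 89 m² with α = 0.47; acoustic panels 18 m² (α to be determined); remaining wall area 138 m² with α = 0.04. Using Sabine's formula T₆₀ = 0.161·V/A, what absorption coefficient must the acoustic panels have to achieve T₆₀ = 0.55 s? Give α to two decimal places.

From T₆₀ = 0.161·V/A, the target T₆₀ = 0.55 s needs A = 0.161·244/0.55 = 71.43 m².
Absorption from the other surfaces = 89·0.22 + 89·0.47 + 138·0.04 = 66.93 m², so the acoustic panels must supply 4.50 m² over 18 m².
α = 4.50/18 = 0.250.

0.25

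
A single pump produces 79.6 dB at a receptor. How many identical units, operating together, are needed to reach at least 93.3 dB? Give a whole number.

The shortfall is 93.3 − 79.6 = 13.7 dB, and N units add 10·log₁₀ N, so need 10·log₁₀ N ≥ 13.7.
N ≥ 10^(13.7/10) = 23.442, so N = 24.

24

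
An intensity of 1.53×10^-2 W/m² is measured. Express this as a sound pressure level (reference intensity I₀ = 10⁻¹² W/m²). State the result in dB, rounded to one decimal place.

L = 10·log₁₀(I/I₀) = 10·log₁₀(1.53×10^-2/10⁻¹²) = 10·log₁₀(1.53×10^10).
L = 10·(0.1847 + 10) = 101.85 dB.

101.8 dB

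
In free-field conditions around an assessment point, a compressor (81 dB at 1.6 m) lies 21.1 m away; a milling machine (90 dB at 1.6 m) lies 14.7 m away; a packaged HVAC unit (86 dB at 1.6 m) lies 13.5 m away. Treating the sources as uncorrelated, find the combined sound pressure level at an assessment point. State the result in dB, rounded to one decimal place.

First find each source's level at the receiver (point-source: −20·log₁₀(r/r_ref)), then combine on an intensity basis.
compressor: 81 − 20·log₁₀(21.1/1.6) = 81 − 22.40 = 58.60 dB.
milling machine: 90 − 20·log₁₀(14.7/1.6) = 90 − 19.26 = 70.74 dB.
packaged HVAC unit: 86 − 20·log₁₀(13.5/1.6) = 86 − 18.52 = 67.48 dB.
Σ 10^(L/10) = 1.816e+07 → L_total = 10·log₁₀(1.816e+07) = 72.59 dB.

72.6 dB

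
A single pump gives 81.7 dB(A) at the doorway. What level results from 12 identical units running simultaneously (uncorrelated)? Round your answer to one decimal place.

92.5 dB(A)

With 12 equal, uncorrelated contributions the intensity is 12× that of one unit, giving a rise of 10·log₁₀ 12.
L_total = 81.7 + 10·log₁₀(12) = 81.7 + 10.792 = 92.49 dB(A).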